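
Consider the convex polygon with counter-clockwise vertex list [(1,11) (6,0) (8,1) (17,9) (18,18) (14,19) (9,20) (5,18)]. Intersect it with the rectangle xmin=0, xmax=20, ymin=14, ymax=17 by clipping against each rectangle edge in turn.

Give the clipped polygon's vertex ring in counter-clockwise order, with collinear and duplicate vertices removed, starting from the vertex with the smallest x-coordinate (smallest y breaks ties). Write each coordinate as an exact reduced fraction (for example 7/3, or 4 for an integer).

Clipped polygon: [(19/7,14) (158/9,14) (161/9,17) (31/7,17)]

1. After x ≥ 0: [(1,11) (6,0) (8,1) (17,9) (18,18) (14,19) (9,20) (5,18)]
2. After x ≤ 20: [(1,11) (6,0) (8,1) (17,9) (18,18) (14,19) (9,20) (5,18)]
3. After y ≥ 14: [(19/7,14) (158/9,14) (18,18) (14,19) (9,20) (5,18)]
4. After y ≤ 17: [(31/7,17) (19/7,14) (158/9,14) (161/9,17)]
5. Canonical ring: [(19/7,14) (158/9,14) (161/9,17) (31/7,17)]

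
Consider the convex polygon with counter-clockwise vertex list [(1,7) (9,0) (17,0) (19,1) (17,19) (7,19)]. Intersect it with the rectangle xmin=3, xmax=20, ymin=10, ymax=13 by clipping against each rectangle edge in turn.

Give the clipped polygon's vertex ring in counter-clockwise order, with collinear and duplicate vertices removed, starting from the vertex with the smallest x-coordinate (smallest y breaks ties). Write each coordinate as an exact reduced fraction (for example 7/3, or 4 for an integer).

Clipped polygon: [(3,10) (18,10) (53/3,13) (4,13) (3,11)]

1. After x ≥ 3: [(3,11) (3,21/4) (9,0) (17,0) (19,1) (17,19) (7,19)]
2. After x ≤ 20: [(3,11) (3,21/4) (9,0) (17,0) (19,1) (17,19) (7,19)]
3. After y ≥ 10: [(3,11) (3,10) (18,10) (17,19) (7,19)]
4. After y ≤ 13: [(4,13) (3,11) (3,10) (18,10) (53/3,13)]
5. Canonical ring: [(3,10) (18,10) (53/3,13) (4,13) (3,11)]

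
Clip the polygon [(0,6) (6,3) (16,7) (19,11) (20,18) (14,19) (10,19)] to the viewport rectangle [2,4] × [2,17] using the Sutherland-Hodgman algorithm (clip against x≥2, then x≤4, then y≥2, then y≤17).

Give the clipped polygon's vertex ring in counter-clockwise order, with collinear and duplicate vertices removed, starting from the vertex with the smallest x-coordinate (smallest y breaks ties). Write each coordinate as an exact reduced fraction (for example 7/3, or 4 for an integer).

Clipped polygon: [(2,5) (4,4) (4,56/5) (2,43/5)]

1. After x ≥ 2: [(2,43/5) (2,5) (6,3) (16,7) (19,11) (20,18) (14,19) (10,19)]
2. After x ≤ 4: [(4,56/5) (2,43/5) (2,5) (4,4)]
3. After y ≥ 2: [(4,56/5) (2,43/5) (2,5) (4,4)]
4. After y ≤ 17: [(4,56/5) (2,43/5) (2,5) (4,4)]
5. Canonical ring: [(2,5) (4,4) (4,56/5) (2,43/5)]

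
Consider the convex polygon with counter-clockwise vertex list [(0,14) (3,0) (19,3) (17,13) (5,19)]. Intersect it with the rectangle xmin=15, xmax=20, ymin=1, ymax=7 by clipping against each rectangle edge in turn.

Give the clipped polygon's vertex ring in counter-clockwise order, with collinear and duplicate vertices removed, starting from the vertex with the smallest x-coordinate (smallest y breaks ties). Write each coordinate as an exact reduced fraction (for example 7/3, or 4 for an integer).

1. After x ≥ 15: [(15,9/4) (19,3) (17,13) (15,14)]
2. After x ≤ 20: [(15,9/4) (19,3) (17,13) (15,14)]
3. After y ≥ 1: [(15,9/4) (19,3) (17,13) (15,14)]
4. After y ≤ 7: [(15,7) (15,9/4) (19,3) (91/5,7)]
5. Canonical ring: [(15,9/4) (19,3) (91/5,7) (15,7)]

Clipped polygon: [(15,9/4) (19,3) (91/5,7) (15,7)]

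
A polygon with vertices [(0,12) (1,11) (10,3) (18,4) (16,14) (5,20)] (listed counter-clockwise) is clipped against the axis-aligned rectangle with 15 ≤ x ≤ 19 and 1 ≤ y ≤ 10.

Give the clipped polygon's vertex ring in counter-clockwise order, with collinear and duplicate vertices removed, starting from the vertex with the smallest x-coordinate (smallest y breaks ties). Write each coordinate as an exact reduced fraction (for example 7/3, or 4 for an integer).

Clipped polygon: [(15,29/8) (18,4) (84/5,10) (15,10)]

1. After x ≥ 15: [(15,29/8) (18,4) (16,14) (15,160/11)]
2. After x ≤ 19: [(15,29/8) (18,4) (16,14) (15,160/11)]
3. After y ≥ 1: [(15,29/8) (18,4) (16,14) (15,160/11)]
4. After y ≤ 10: [(15,10) (15,29/8) (18,4) (84/5,10)]
5. Canonical ring: [(15,29/8) (18,4) (84/5,10) (15,10)]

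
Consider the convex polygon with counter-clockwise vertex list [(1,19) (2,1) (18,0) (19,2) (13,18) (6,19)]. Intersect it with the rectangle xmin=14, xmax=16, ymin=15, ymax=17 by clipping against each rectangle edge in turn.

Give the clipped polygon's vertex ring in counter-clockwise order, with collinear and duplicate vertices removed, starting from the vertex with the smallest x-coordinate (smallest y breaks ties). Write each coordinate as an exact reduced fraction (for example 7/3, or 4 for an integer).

Clipped polygon: [(14,15) (113/8,15) (14,46/3)]

1. After x ≥ 14: [(14,1/4) (18,0) (19,2) (14,46/3)]
2. After x ≤ 16: [(14,1/4) (16,1/8) (16,10) (14,46/3)]
3. After y ≥ 15: [(14,15) (113/8,15) (14,46/3)]
4. After y ≤ 17: [(14,15) (113/8,15) (14,46/3)]
5. Canonical ring: [(14,15) (113/8,15) (14,46/3)]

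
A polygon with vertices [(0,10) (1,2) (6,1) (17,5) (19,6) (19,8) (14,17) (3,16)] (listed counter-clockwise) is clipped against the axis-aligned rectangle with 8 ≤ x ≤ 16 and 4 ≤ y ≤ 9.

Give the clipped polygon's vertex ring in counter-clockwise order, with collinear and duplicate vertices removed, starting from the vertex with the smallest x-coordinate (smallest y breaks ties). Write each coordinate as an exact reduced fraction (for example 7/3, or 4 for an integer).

Clipped polygon: [(8,4) (57/4,4) (16,51/11) (16,9) (8,9)]

1. After x ≥ 8: [(8,19/11) (17,5) (19,6) (19,8) (14,17) (8,181/11)]
2. After x ≤ 16: [(8,19/11) (16,51/11) (16,67/5) (14,17) (8,181/11)]
3. After y ≥ 4: [(8,4) (57/4,4) (16,51/11) (16,67/5) (14,17) (8,181/11)]
4. After y ≤ 9: [(8,9) (8,4) (57/4,4) (16,51/11) (16,9)]
5. Canonical ring: [(8,4) (57/4,4) (16,51/11) (16,9) (8,9)]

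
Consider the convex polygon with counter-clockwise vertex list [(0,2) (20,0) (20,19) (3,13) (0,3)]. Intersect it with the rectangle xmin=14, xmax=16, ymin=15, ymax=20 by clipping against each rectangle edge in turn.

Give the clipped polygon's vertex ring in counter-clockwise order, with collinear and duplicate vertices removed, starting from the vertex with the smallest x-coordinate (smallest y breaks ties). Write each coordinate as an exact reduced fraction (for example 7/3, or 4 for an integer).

Clipped polygon: [(14,15) (16,15) (16,299/17) (14,287/17)]

1. After x ≥ 14: [(14,3/5) (20,0) (20,19) (14,287/17)]
2. After x ≤ 16: [(14,3/5) (16,2/5) (16,299/17) (14,287/17)]
3. After y ≥ 15: [(14,15) (16,15) (16,299/17) (14,287/17)]
4. After y ≤ 20: [(14,15) (16,15) (16,299/17) (14,287/17)]
5. Canonical ring: [(14,15) (16,15) (16,299/17) (14,287/17)]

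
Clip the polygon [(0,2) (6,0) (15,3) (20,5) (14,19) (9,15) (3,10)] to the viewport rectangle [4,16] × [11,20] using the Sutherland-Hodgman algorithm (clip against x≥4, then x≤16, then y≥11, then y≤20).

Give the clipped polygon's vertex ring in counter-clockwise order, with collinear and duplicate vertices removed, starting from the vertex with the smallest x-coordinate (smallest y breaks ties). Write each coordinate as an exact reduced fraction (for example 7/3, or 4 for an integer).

1. After x ≥ 4: [(4,2/3) (6,0) (15,3) (20,5) (14,19) (9,15) (4,65/6)]
2. After x ≤ 16: [(4,2/3) (6,0) (15,3) (16,17/5) (16,43/3) (14,19) (9,15) (4,65/6)]
3. After y ≥ 11: [(16,11) (16,43/3) (14,19) (9,15) (21/5,11)]
4. After y ≤ 20: [(16,11) (16,43/3) (14,19) (9,15) (21/5,11)]
5. Canonical ring: [(21/5,11) (16,11) (16,43/3) (14,19) (9,15)]

Clipped polygon: [(21/5,11) (16,11) (16,43/3) (14,19) (9,15)]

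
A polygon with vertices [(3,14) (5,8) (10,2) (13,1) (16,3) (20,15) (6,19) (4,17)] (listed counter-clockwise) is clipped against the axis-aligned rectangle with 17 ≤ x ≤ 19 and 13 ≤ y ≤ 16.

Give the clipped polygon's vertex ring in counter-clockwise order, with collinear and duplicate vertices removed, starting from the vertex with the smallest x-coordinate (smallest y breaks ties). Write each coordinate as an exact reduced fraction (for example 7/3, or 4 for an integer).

Clipped polygon: [(17,13) (19,13) (19,107/7) (17,111/7)]

1. After x ≥ 17: [(17,6) (20,15) (17,111/7)]
2. After x ≤ 19: [(17,6) (19,12) (19,107/7) (17,111/7)]
3. After y ≥ 13: [(17,13) (19,13) (19,107/7) (17,111/7)]
4. After y ≤ 16: [(17,13) (19,13) (19,107/7) (17,111/7)]
5. Canonical ring: [(17,13) (19,13) (19,107/7) (17,111/7)]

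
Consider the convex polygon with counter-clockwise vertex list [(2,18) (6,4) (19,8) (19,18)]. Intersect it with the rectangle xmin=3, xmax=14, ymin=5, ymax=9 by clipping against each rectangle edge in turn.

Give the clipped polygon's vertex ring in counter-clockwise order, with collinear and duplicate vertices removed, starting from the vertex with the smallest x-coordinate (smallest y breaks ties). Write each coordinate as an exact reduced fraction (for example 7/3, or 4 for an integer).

Clipped polygon: [(32/7,9) (40/7,5) (37/4,5) (14,84/13) (14,9)]

1. After x ≥ 3: [(3,18) (3,29/2) (6,4) (19,8) (19,18)]
2. After x ≤ 14: [(14,18) (3,18) (3,29/2) (6,4) (14,84/13)]
3. After y ≥ 5: [(14,18) (3,18) (3,29/2) (40/7,5) (37/4,5) (14,84/13)]
4. After y ≤ 9: [(14,9) (32/7,9) (40/7,5) (37/4,5) (14,84/13)]
5. Canonical ring: [(32/7,9) (40/7,5) (37/4,5) (14,84/13) (14,9)]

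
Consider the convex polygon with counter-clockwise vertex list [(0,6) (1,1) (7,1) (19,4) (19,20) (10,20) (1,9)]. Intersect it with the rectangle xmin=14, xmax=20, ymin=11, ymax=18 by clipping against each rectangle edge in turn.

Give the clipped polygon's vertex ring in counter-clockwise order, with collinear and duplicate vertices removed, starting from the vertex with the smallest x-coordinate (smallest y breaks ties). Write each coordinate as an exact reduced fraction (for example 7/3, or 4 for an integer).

1. After x ≥ 14: [(14,11/4) (19,4) (19,20) (14,20)]
2. After x ≤ 20: [(14,11/4) (19,4) (19,20) (14,20)]
3. After y ≥ 11: [(14,11) (19,11) (19,20) (14,20)]
4. After y ≤ 18: [(14,18) (14,11) (19,11) (19,18)]
5. Canonical ring: [(14,11) (19,11) (19,18) (14,18)]

Clipped polygon: [(14,11) (19,11) (19,18) (14,18)]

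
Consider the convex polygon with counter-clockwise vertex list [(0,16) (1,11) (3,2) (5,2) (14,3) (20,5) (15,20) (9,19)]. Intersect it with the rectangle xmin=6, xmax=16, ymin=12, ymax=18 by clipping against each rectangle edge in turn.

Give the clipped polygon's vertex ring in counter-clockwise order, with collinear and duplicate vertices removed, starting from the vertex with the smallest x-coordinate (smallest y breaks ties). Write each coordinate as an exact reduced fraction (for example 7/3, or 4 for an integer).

1. After x ≥ 6: [(6,18) (6,19/9) (14,3) (20,5) (15,20) (9,19)]
2. After x ≤ 16: [(6,18) (6,19/9) (14,3) (16,11/3) (16,17) (15,20) (9,19)]
3. After y ≥ 12: [(6,18) (6,12) (16,12) (16,17) (15,20) (9,19)]
4. After y ≤ 18: [(6,18) (6,18) (6,12) (16,12) (16,17) (47/3,18)]
5. Canonical ring: [(6,12) (16,12) (16,17) (47/3,18) (6,18)]

Clipped polygon: [(6,12) (16,12) (16,17) (47/3,18) (6,18)]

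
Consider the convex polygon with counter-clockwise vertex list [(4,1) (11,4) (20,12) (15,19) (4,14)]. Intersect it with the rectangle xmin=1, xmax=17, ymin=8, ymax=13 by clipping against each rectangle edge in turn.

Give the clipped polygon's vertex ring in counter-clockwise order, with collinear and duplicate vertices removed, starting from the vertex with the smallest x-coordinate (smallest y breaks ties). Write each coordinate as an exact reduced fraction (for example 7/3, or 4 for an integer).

1. After x ≥ 1: [(4,1) (11,4) (20,12) (15,19) (4,14)]
2. After x ≤ 17: [(4,1) (11,4) (17,28/3) (17,81/5) (15,19) (4,14)]
3. After y ≥ 8: [(4,8) (31/2,8) (17,28/3) (17,81/5) (15,19) (4,14)]
4. After y ≤ 13: [(4,13) (4,8) (31/2,8) (17,28/3) (17,13)]
5. Canonical ring: [(4,8) (31/2,8) (17,28/3) (17,13) (4,13)]

Clipped polygon: [(4,8) (31/2,8) (17,28/3) (17,13) (4,13)]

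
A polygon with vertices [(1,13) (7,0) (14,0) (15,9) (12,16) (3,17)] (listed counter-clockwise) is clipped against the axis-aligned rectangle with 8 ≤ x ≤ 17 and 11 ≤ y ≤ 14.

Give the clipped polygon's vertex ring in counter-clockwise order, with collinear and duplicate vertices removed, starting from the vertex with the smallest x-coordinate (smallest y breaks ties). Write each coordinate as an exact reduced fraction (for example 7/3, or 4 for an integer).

1. After x ≥ 8: [(8,0) (14,0) (15,9) (12,16) (8,148/9)]
2. After x ≤ 17: [(8,0) (14,0) (15,9) (12,16) (8,148/9)]
3. After y ≥ 11: [(8,11) (99/7,11) (12,16) (8,148/9)]
4. After y ≤ 14: [(8,14) (8,11) (99/7,11) (90/7,14)]
5. Canonical ring: [(8,11) (99/7,11) (90/7,14) (8,14)]

Clipped polygon: [(8,11) (99/7,11) (90/7,14) (8,14)]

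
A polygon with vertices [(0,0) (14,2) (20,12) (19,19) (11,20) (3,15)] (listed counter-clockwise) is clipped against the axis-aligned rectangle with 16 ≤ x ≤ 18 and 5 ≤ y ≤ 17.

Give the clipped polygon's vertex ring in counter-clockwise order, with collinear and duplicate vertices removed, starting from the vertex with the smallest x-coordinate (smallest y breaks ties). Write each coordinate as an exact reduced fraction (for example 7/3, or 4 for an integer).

Clipped polygon: [(16,16/3) (18,26/3) (18,17) (16,17)]

1. After x ≥ 16: [(16,16/3) (20,12) (19,19) (16,155/8)]
2. After x ≤ 18: [(16,16/3) (18,26/3) (18,153/8) (16,155/8)]
3. After y ≥ 5: [(16,16/3) (18,26/3) (18,153/8) (16,155/8)]
4. After y ≤ 17: [(16,17) (16,16/3) (18,26/3) (18,17)]
5. Canonical ring: [(16,16/3) (18,26/3) (18,17) (16,17)]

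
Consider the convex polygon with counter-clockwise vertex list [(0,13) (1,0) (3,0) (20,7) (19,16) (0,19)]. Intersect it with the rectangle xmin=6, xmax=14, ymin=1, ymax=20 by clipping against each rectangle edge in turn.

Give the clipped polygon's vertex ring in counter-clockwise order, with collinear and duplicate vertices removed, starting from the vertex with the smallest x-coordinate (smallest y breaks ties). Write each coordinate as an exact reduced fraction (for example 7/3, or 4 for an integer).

1. After x ≥ 6: [(6,21/17) (20,7) (19,16) (6,343/19)]
2. After x ≤ 14: [(6,21/17) (14,77/17) (14,319/19) (6,343/19)]
3. After y ≥ 1: [(6,21/17) (14,77/17) (14,319/19) (6,343/19)]
4. After y ≤ 20: [(6,21/17) (14,77/17) (14,319/19) (6,343/19)]
5. Canonical ring: [(6,21/17) (14,77/17) (14,319/19) (6,343/19)]

Clipped polygon: [(6,21/17) (14,77/17) (14,319/19) (6,343/19)]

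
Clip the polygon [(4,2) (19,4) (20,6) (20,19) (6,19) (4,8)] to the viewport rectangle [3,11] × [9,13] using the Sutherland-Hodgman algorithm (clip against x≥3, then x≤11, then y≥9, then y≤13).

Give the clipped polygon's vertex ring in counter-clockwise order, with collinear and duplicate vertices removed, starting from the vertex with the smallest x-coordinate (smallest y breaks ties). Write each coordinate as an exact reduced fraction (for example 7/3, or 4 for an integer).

1. After x ≥ 3: [(4,2) (19,4) (20,6) (20,19) (6,19) (4,8)]
2. After x ≤ 11: [(4,2) (11,44/15) (11,19) (6,19) (4,8)]
3. After y ≥ 9: [(11,9) (11,19) (6,19) (46/11,9)]
4. After y ≤ 13: [(11,9) (11,13) (54/11,13) (46/11,9)]
5. Canonical ring: [(46/11,9) (11,9) (11,13) (54/11,13)]

Clipped polygon: [(46/11,9) (11,9) (11,13) (54/11,13)]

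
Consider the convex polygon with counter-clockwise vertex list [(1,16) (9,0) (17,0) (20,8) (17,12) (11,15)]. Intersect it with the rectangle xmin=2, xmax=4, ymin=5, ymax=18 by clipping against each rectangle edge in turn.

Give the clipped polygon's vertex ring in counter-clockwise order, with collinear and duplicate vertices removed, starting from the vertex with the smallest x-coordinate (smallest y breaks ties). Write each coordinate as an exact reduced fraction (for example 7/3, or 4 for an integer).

1. After x ≥ 2: [(2,159/10) (2,14) (9,0) (17,0) (20,8) (17,12) (11,15)]
2. After x ≤ 4: [(4,157/10) (2,159/10) (2,14) (4,10)]
3. After y ≥ 5: [(4,157/10) (2,159/10) (2,14) (4,10)]
4. After y ≤ 18: [(4,157/10) (2,159/10) (2,14) (4,10)]
5. Canonical ring: [(2,14) (4,10) (4,157/10) (2,159/10)]

Clipped polygon: [(2,14) (4,10) (4,157/10) (2,159/10)]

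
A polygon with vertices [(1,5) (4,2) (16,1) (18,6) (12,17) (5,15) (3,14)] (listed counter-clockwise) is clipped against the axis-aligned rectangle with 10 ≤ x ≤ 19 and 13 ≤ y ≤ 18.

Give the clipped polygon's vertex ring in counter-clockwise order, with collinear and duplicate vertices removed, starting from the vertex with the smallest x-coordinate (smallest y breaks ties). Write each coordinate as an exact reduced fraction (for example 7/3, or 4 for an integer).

1. After x ≥ 10: [(10,3/2) (16,1) (18,6) (12,17) (10,115/7)]
2. After x ≤ 19: [(10,3/2) (16,1) (18,6) (12,17) (10,115/7)]
3. After y ≥ 13: [(10,13) (156/11,13) (12,17) (10,115/7)]
4. After y ≤ 18: [(10,13) (156/11,13) (12,17) (10,115/7)]
5. Canonical ring: [(10,13) (156/11,13) (12,17) (10,115/7)]

Clipped polygon: [(10,13) (156/11,13) (12,17) (10,115/7)]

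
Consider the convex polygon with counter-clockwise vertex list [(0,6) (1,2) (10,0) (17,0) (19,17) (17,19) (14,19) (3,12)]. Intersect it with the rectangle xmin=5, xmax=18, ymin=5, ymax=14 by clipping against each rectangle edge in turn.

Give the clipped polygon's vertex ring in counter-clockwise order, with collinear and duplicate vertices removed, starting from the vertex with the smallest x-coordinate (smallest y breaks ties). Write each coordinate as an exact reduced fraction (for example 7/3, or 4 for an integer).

1. After x ≥ 5: [(5,10/9) (10,0) (17,0) (19,17) (17,19) (14,19) (5,146/11)]
2. After x ≤ 18: [(5,10/9) (10,0) (17,0) (18,17/2) (18,18) (17,19) (14,19) (5,146/11)]
3. After y ≥ 5: [(5,5) (299/17,5) (18,17/2) (18,18) (17,19) (14,19) (5,146/11)]
4. After y ≤ 14: [(5,5) (299/17,5) (18,17/2) (18,14) (43/7,14) (5,146/11)]
5. Canonical ring: [(5,5) (299/17,5) (18,17/2) (18,14) (43/7,14) (5,146/11)]

Clipped polygon: [(5,5) (299/17,5) (18,17/2) (18,14) (43/7,14) (5,146/11)]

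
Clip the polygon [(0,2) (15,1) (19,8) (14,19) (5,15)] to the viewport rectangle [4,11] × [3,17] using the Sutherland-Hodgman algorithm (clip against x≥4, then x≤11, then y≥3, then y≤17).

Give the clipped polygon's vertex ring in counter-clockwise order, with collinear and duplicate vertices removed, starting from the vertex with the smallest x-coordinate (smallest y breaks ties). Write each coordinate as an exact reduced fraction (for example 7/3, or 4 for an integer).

Clipped polygon: [(4,3) (11,3) (11,17) (19/2,17) (5,15) (4,62/5)]

1. After x ≥ 4: [(4,62/5) (4,26/15) (15,1) (19,8) (14,19) (5,15)]
2. After x ≤ 11: [(4,62/5) (4,26/15) (11,19/15) (11,53/3) (5,15)]
3. After y ≥ 3: [(4,62/5) (4,3) (11,3) (11,53/3) (5,15)]
4. After y ≤ 17: [(4,62/5) (4,3) (11,3) (11,17) (19/2,17) (5,15)]
5. Canonical ring: [(4,3) (11,3) (11,17) (19/2,17) (5,15) (4,62/5)]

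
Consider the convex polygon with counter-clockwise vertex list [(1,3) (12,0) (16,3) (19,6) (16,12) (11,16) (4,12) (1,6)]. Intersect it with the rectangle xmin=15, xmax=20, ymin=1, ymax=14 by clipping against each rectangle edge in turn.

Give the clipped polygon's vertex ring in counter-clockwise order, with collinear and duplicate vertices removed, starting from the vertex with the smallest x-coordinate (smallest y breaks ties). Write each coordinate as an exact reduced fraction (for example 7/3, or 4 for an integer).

Clipped polygon: [(15,9/4) (16,3) (19,6) (16,12) (15,64/5)]

1. After x ≥ 15: [(15,9/4) (16,3) (19,6) (16,12) (15,64/5)]
2. After x ≤ 20: [(15,9/4) (16,3) (19,6) (16,12) (15,64/5)]
3. After y ≥ 1: [(15,9/4) (16,3) (19,6) (16,12) (15,64/5)]
4. After y ≤ 14: [(15,9/4) (16,3) (19,6) (16,12) (15,64/5)]
5. Canonical ring: [(15,9/4) (16,3) (19,6) (16,12) (15,64/5)]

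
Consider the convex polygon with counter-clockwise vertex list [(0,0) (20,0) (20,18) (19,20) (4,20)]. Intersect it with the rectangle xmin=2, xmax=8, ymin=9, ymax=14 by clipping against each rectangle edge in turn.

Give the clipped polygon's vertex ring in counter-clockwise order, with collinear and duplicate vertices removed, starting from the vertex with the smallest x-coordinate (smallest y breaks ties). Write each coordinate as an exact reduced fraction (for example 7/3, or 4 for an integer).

1. After x ≥ 2: [(2,10) (2,0) (20,0) (20,18) (19,20) (4,20)]
2. After x ≤ 8: [(2,10) (2,0) (8,0) (8,20) (4,20)]
3. After y ≥ 9: [(2,10) (2,9) (8,9) (8,20) (4,20)]
4. After y ≤ 14: [(14/5,14) (2,10) (2,9) (8,9) (8,14)]
5. Canonical ring: [(2,9) (8,9) (8,14) (14/5,14) (2,10)]

Clipped polygon: [(2,9) (8,9) (8,14) (14/5,14) (2,10)]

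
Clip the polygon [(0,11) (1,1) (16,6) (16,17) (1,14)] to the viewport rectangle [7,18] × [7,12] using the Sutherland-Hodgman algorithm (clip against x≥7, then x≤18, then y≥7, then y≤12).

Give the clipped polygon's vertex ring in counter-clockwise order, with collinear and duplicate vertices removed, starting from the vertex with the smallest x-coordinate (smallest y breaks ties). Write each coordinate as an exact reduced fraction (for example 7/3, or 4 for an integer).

Clipped polygon: [(7,7) (16,7) (16,12) (7,12)]

1. After x ≥ 7: [(7,3) (16,6) (16,17) (7,76/5)]
2. After x ≤ 18: [(7,3) (16,6) (16,17) (7,76/5)]
3. After y ≥ 7: [(7,7) (16,7) (16,17) (7,76/5)]
4. After y ≤ 12: [(7,12) (7,7) (16,7) (16,12)]
5. Canonical ring: [(7,7) (16,7) (16,12) (7,12)]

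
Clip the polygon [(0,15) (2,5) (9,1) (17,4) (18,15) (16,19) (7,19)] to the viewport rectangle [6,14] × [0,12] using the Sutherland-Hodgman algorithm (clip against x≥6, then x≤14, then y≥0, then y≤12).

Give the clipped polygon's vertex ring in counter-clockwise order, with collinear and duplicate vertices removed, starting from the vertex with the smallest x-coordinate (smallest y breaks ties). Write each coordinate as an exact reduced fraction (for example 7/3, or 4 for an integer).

Clipped polygon: [(6,19/7) (9,1) (14,23/8) (14,12) (6,12)]

1. After x ≥ 6: [(6,129/7) (6,19/7) (9,1) (17,4) (18,15) (16,19) (7,19)]
2. After x ≤ 14: [(6,129/7) (6,19/7) (9,1) (14,23/8) (14,19) (7,19)]
3. After y ≥ 0: [(6,129/7) (6,19/7) (9,1) (14,23/8) (14,19) (7,19)]
4. After y ≤ 12: [(6,12) (6,19/7) (9,1) (14,23/8) (14,12)]
5. Canonical ring: [(6,19/7) (9,1) (14,23/8) (14,12) (6,12)]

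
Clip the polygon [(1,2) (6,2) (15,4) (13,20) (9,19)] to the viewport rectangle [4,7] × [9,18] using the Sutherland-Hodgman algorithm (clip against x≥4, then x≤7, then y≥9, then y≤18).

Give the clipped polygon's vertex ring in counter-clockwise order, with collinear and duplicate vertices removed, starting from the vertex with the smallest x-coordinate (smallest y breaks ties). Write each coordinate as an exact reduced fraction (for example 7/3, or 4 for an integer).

Clipped polygon: [(73/17,9) (7,9) (7,59/4)]

1. After x ≥ 4: [(4,67/8) (4,2) (6,2) (15,4) (13,20) (9,19)]
2. After x ≤ 7: [(7,59/4) (4,67/8) (4,2) (6,2) (7,20/9)]
3. After y ≥ 9: [(7,9) (7,59/4) (73/17,9)]
4. After y ≤ 18: [(7,9) (7,59/4) (73/17,9)]
5. Canonical ring: [(73/17,9) (7,9) (7,59/4)]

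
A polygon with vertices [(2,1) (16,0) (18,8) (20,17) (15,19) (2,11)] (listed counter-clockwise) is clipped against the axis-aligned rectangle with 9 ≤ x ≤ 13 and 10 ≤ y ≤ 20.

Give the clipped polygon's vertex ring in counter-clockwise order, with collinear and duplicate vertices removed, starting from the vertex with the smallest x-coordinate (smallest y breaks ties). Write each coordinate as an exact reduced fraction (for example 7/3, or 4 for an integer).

1. After x ≥ 9: [(9,1/2) (16,0) (18,8) (20,17) (15,19) (9,199/13)]
2. After x ≤ 13: [(9,1/2) (13,3/14) (13,231/13) (9,199/13)]
3. After y ≥ 10: [(9,10) (13,10) (13,231/13) (9,199/13)]
4. After y ≤ 20: [(9,10) (13,10) (13,231/13) (9,199/13)]
5. Canonical ring: [(9,10) (13,10) (13,231/13) (9,199/13)]

Clipped polygon: [(9,10) (13,10) (13,231/13) (9,199/13)]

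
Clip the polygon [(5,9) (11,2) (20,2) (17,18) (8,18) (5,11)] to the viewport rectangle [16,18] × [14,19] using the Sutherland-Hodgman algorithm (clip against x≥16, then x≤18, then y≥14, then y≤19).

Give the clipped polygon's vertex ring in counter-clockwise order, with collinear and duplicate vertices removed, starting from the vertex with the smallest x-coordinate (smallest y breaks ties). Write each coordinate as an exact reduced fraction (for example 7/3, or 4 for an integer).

Clipped polygon: [(16,14) (71/4,14) (17,18) (16,18)]

1. After x ≥ 16: [(16,2) (20,2) (17,18) (16,18)]
2. After x ≤ 18: [(16,2) (18,2) (18,38/3) (17,18) (16,18)]
3. After y ≥ 14: [(16,14) (71/4,14) (17,18) (16,18)]
4. After y ≤ 19: [(16,14) (71/4,14) (17,18) (16,18)]
5. Canonical ring: [(16,14) (71/4,14) (17,18) (16,18)]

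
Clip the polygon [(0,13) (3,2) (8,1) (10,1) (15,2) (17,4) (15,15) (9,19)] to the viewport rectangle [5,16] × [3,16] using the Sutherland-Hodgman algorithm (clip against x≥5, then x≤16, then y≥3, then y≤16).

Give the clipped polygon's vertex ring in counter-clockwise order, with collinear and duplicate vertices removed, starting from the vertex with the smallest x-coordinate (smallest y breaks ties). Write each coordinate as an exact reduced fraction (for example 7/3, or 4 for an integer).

1. After x ≥ 5: [(5,49/3) (5,8/5) (8,1) (10,1) (15,2) (17,4) (15,15) (9,19)]
2. After x ≤ 16: [(5,49/3) (5,8/5) (8,1) (10,1) (15,2) (16,3) (16,19/2) (15,15) (9,19)]
3. After y ≥ 3: [(5,49/3) (5,3) (16,3) (16,3) (16,19/2) (15,15) (9,19)]
4. After y ≤ 16: [(5,16) (5,3) (16,3) (16,3) (16,19/2) (15,15) (27/2,16)]
5. Canonical ring: [(5,3) (16,3) (16,19/2) (15,15) (27/2,16) (5,16)]

Clipped polygon: [(5,3) (16,3) (16,19/2) (15,15) (27/2,16) (5,16)]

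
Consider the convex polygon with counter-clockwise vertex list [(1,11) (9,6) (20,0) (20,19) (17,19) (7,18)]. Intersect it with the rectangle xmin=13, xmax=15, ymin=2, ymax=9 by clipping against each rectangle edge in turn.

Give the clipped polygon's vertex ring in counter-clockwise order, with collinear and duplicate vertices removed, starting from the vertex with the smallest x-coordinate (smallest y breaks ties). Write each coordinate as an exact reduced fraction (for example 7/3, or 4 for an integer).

1. After x ≥ 13: [(13,42/11) (20,0) (20,19) (17,19) (13,93/5)]
2. After x ≤ 15: [(13,42/11) (15,30/11) (15,94/5) (13,93/5)]
3. After y ≥ 2: [(13,42/11) (15,30/11) (15,94/5) (13,93/5)]
4. After y ≤ 9: [(13,9) (13,42/11) (15,30/11) (15,9)]
5. Canonical ring: [(13,42/11) (15,30/11) (15,9) (13,9)]

Clipped polygon: [(13,42/11) (15,30/11) (15,9) (13,9)]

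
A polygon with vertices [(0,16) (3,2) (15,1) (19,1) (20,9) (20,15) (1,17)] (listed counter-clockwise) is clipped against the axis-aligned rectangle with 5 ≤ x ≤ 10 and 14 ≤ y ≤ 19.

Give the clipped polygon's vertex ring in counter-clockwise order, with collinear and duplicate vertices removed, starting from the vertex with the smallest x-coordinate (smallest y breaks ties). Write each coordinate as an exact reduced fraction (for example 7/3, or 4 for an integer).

Clipped polygon: [(5,14) (10,14) (10,305/19) (5,315/19)]

1. After x ≥ 5: [(5,11/6) (15,1) (19,1) (20,9) (20,15) (5,315/19)]
2. After x ≤ 10: [(5,11/6) (10,17/12) (10,305/19) (5,315/19)]
3. After y ≥ 14: [(5,14) (10,14) (10,305/19) (5,315/19)]
4. After y ≤ 19: [(5,14) (10,14) (10,305/19) (5,315/19)]
5. Canonical ring: [(5,14) (10,14) (10,305/19) (5,315/19)]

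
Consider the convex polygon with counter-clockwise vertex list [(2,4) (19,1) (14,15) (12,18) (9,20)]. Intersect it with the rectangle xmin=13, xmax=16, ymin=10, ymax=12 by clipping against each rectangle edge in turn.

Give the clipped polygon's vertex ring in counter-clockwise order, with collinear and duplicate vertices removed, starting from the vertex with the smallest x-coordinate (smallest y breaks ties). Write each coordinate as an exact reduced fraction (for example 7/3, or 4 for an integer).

Clipped polygon: [(13,10) (221/14,10) (211/14,12) (13,12)]

1. After x ≥ 13: [(13,35/17) (19,1) (14,15) (13,33/2)]
2. After x ≤ 16: [(13,35/17) (16,26/17) (16,47/5) (14,15) (13,33/2)]
3. After y ≥ 10: [(13,10) (221/14,10) (14,15) (13,33/2)]
4. After y ≤ 12: [(13,12) (13,10) (221/14,10) (211/14,12)]
5. Canonical ring: [(13,10) (221/14,10) (211/14,12) (13,12)]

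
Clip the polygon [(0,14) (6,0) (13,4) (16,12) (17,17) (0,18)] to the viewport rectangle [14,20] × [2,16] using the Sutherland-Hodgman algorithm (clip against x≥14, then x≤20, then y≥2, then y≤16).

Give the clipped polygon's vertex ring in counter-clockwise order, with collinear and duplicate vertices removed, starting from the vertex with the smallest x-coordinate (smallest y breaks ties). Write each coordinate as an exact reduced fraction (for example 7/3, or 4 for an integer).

1. After x ≥ 14: [(14,20/3) (16,12) (17,17) (14,292/17)]
2. After x ≤ 20: [(14,20/3) (16,12) (17,17) (14,292/17)]
3. After y ≥ 2: [(14,20/3) (16,12) (17,17) (14,292/17)]
4. After y ≤ 16: [(14,16) (14,20/3) (16,12) (84/5,16)]
5. Canonical ring: [(14,20/3) (16,12) (84/5,16) (14,16)]

Clipped polygon: [(14,20/3) (16,12) (84/5,16) (14,16)]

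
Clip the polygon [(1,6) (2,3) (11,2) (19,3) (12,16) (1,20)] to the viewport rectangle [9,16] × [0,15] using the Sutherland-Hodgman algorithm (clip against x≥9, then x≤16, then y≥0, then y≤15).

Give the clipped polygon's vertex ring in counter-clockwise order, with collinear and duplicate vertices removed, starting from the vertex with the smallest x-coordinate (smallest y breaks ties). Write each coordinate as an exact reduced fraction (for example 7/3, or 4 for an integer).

1. After x ≥ 9: [(9,20/9) (11,2) (19,3) (12,16) (9,188/11)]
2. After x ≤ 16: [(9,20/9) (11,2) (16,21/8) (16,60/7) (12,16) (9,188/11)]
3. After y ≥ 0: [(9,20/9) (11,2) (16,21/8) (16,60/7) (12,16) (9,188/11)]
4. After y ≤ 15: [(9,15) (9,20/9) (11,2) (16,21/8) (16,60/7) (163/13,15)]
5. Canonical ring: [(9,20/9) (11,2) (16,21/8) (16,60/7) (163/13,15) (9,15)]

Clipped polygon: [(9,20/9) (11,2) (16,21/8) (16,60/7) (163/13,15) (9,15)]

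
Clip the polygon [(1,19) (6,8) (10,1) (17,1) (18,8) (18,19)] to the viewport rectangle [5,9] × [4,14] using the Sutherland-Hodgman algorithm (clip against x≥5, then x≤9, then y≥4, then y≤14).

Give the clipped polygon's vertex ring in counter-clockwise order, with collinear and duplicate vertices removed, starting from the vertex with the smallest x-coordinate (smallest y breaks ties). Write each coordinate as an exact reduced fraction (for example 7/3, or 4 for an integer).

Clipped polygon: [(5,51/5) (6,8) (58/7,4) (9,4) (9,14) (5,14)]

1. After x ≥ 5: [(5,19) (5,51/5) (6,8) (10,1) (17,1) (18,8) (18,19)]
2. After x ≤ 9: [(9,19) (5,19) (5,51/5) (6,8) (9,11/4)]
3. After y ≥ 4: [(9,4) (9,19) (5,19) (5,51/5) (6,8) (58/7,4)]
4. After y ≤ 14: [(9,4) (9,14) (5,14) (5,51/5) (6,8) (58/7,4)]
5. Canonical ring: [(5,51/5) (6,8) (58/7,4) (9,4) (9,14) (5,14)]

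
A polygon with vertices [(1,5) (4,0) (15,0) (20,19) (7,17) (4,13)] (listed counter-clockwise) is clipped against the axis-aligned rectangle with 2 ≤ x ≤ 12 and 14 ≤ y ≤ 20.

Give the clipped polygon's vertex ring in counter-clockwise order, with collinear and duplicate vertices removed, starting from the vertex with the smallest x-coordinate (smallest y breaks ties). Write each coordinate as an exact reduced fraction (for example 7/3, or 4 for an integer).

Clipped polygon: [(19/4,14) (12,14) (12,231/13) (7,17)]

1. After x ≥ 2: [(2,23/3) (2,10/3) (4,0) (15,0) (20,19) (7,17) (4,13)]
2. After x ≤ 12: [(2,23/3) (2,10/3) (4,0) (12,0) (12,231/13) (7,17) (4,13)]
3. After y ≥ 14: [(12,14) (12,231/13) (7,17) (19/4,14)]
4. After y ≤ 20: [(12,14) (12,231/13) (7,17) (19/4,14)]
5. Canonical ring: [(19/4,14) (12,14) (12,231/13) (7,17)]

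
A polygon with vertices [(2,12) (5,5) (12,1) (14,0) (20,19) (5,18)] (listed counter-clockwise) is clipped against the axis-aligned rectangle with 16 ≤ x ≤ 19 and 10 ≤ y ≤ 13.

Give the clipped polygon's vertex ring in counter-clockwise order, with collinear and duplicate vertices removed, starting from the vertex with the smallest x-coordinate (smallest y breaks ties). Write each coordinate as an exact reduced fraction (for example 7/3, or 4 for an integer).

1. After x ≥ 16: [(16,19/3) (20,19) (16,281/15)]
2. After x ≤ 19: [(16,19/3) (19,95/6) (19,284/15) (16,281/15)]
3. After y ≥ 10: [(16,10) (326/19,10) (19,95/6) (19,284/15) (16,281/15)]
4. After y ≤ 13: [(16,13) (16,10) (326/19,10) (344/19,13)]
5. Canonical ring: [(16,10) (326/19,10) (344/19,13) (16,13)]

Clipped polygon: [(16,10) (326/19,10) (344/19,13) (16,13)]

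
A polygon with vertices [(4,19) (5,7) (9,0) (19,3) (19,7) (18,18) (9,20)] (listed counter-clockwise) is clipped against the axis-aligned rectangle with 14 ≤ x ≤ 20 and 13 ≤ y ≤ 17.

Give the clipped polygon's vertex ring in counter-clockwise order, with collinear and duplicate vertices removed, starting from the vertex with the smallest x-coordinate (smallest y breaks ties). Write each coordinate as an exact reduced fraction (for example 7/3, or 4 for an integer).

1. After x ≥ 14: [(14,3/2) (19,3) (19,7) (18,18) (14,170/9)]
2. After x ≤ 20: [(14,3/2) (19,3) (19,7) (18,18) (14,170/9)]
3. After y ≥ 13: [(14,13) (203/11,13) (18,18) (14,170/9)]
4. After y ≤ 17: [(14,17) (14,13) (203/11,13) (199/11,17)]
5. Canonical ring: [(14,13) (203/11,13) (199/11,17) (14,17)]

Clipped polygon: [(14,13) (203/11,13) (199/11,17) (14,17)]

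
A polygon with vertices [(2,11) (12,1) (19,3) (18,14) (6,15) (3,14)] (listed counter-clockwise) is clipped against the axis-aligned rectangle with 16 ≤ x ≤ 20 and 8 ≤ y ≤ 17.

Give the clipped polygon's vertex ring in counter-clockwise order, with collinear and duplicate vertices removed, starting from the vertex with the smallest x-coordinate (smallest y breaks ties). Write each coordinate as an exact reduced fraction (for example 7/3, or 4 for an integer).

1. After x ≥ 16: [(16,15/7) (19,3) (18,14) (16,85/6)]
2. After x ≤ 20: [(16,15/7) (19,3) (18,14) (16,85/6)]
3. After y ≥ 8: [(16,8) (204/11,8) (18,14) (16,85/6)]
4. After y ≤ 17: [(16,8) (204/11,8) (18,14) (16,85/6)]
5. Canonical ring: [(16,8) (204/11,8) (18,14) (16,85/6)]

Clipped polygon: [(16,8) (204/11,8) (18,14) (16,85/6)]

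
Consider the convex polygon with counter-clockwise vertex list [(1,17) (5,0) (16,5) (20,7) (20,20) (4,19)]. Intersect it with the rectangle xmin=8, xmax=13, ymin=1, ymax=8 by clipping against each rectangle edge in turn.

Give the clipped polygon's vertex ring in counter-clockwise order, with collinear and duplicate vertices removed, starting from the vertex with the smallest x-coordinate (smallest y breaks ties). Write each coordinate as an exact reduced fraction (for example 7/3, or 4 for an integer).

Clipped polygon: [(8,15/11) (13,40/11) (13,8) (8,8)]

1. After x ≥ 8: [(8,15/11) (16,5) (20,7) (20,20) (8,77/4)]
2. After x ≤ 13: [(8,15/11) (13,40/11) (13,313/16) (8,77/4)]
3. After y ≥ 1: [(8,15/11) (13,40/11) (13,313/16) (8,77/4)]
4. After y ≤ 8: [(8,8) (8,15/11) (13,40/11) (13,8)]
5. Canonical ring: [(8,15/11) (13,40/11) (13,8) (8,8)]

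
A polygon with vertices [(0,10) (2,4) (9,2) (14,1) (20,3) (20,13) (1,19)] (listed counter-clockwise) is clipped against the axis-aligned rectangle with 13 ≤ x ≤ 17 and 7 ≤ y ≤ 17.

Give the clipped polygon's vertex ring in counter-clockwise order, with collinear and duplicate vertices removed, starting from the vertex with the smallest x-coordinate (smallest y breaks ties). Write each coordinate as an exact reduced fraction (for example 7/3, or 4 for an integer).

1. After x ≥ 13: [(13,6/5) (14,1) (20,3) (20,13) (13,289/19)]
2. After x ≤ 17: [(13,6/5) (14,1) (17,2) (17,265/19) (13,289/19)]
3. After y ≥ 7: [(13,7) (17,7) (17,265/19) (13,289/19)]
4. After y ≤ 17: [(13,7) (17,7) (17,265/19) (13,289/19)]
5. Canonical ring: [(13,7) (17,7) (17,265/19) (13,289/19)]

Clipped polygon: [(13,7) (17,7) (17,265/19) (13,289/19)]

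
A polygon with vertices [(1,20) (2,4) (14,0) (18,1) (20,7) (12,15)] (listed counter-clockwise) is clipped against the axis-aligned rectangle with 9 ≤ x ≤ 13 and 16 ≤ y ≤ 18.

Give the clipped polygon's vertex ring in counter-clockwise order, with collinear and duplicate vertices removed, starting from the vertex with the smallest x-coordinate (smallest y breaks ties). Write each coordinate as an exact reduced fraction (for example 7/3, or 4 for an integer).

1. After x ≥ 9: [(9,180/11) (9,5/3) (14,0) (18,1) (20,7) (12,15)]
2. After x ≤ 13: [(9,180/11) (9,5/3) (13,1/3) (13,14) (12,15)]
3. After y ≥ 16: [(49/5,16) (9,180/11) (9,16)]
4. After y ≤ 18: [(49/5,16) (9,180/11) (9,16)]
5. Canonical ring: [(9,16) (49/5,16) (9,180/11)]

Clipped polygon: [(9,16) (49/5,16) (9,180/11)]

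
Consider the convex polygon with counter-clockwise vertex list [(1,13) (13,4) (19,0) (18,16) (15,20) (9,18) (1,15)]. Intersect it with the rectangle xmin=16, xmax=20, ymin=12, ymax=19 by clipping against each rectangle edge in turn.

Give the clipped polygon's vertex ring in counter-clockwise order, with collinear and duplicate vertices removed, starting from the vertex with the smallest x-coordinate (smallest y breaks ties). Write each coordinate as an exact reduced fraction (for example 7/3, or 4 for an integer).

1. After x ≥ 16: [(16,2) (19,0) (18,16) (16,56/3)]
2. After x ≤ 20: [(16,2) (19,0) (18,16) (16,56/3)]
3. After y ≥ 12: [(16,12) (73/4,12) (18,16) (16,56/3)]
4. After y ≤ 19: [(16,12) (73/4,12) (18,16) (16,56/3)]
5. Canonical ring: [(16,12) (73/4,12) (18,16) (16,56/3)]

Clipped polygon: [(16,12) (73/4,12) (18,16) (16,56/3)]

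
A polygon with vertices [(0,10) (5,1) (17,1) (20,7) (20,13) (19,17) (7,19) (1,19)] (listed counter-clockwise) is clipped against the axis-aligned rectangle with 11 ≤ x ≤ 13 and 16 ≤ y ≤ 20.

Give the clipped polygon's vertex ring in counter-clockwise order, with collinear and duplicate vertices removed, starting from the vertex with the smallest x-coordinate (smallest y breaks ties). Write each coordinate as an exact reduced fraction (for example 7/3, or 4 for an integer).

1. After x ≥ 11: [(11,1) (17,1) (20,7) (20,13) (19,17) (11,55/3)]
2. After x ≤ 13: [(11,1) (13,1) (13,18) (11,55/3)]
3. After y ≥ 16: [(11,16) (13,16) (13,18) (11,55/3)]
4. After y ≤ 20: [(11,16) (13,16) (13,18) (11,55/3)]
5. Canonical ring: [(11,16) (13,16) (13,18) (11,55/3)]

Clipped polygon: [(11,16) (13,16) (13,18) (11,55/3)]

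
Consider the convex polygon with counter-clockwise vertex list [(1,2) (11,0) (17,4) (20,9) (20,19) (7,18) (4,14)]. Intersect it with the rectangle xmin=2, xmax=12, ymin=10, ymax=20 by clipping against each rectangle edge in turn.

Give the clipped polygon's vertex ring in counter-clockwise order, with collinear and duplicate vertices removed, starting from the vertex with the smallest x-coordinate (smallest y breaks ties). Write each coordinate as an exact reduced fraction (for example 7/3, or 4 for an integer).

Clipped polygon: [(3,10) (12,10) (12,239/13) (7,18) (4,14)]

1. After x ≥ 2: [(2,6) (2,9/5) (11,0) (17,4) (20,9) (20,19) (7,18) (4,14)]
2. After x ≤ 12: [(2,6) (2,9/5) (11,0) (12,2/3) (12,239/13) (7,18) (4,14)]
3. After y ≥ 10: [(3,10) (12,10) (12,239/13) (7,18) (4,14)]
4. After y ≤ 20: [(3,10) (12,10) (12,239/13) (7,18) (4,14)]
5. Canonical ring: [(3,10) (12,10) (12,239/13) (7,18) (4,14)]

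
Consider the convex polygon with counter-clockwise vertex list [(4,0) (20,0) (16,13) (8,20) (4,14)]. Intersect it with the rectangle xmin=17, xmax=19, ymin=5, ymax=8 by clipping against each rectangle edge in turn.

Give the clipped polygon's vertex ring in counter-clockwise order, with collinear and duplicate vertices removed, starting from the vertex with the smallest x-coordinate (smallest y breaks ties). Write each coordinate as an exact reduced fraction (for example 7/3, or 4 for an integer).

1. After x ≥ 17: [(17,0) (20,0) (17,39/4)]
2. After x ≤ 19: [(17,0) (19,0) (19,13/4) (17,39/4)]
3. After y ≥ 5: [(17,5) (240/13,5) (17,39/4)]
4. After y ≤ 8: [(17,8) (17,5) (240/13,5) (228/13,8)]
5. Canonical ring: [(17,5) (240/13,5) (228/13,8) (17,8)]

Clipped polygon: [(17,5) (240/13,5) (228/13,8) (17,8)]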